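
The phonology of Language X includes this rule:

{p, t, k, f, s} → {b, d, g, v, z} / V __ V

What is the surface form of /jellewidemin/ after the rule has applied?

No segment of /jellewidemin/ meets the structural description of the rule, so the form surfaces unchanged.

jellewidemin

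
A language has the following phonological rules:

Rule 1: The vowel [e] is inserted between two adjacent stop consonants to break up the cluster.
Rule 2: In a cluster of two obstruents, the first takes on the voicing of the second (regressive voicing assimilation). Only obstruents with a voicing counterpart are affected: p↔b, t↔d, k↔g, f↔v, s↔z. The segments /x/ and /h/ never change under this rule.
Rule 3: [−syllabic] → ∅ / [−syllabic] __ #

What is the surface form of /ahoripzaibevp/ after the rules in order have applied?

ahoribzaibef

Rule 1 (stop-cluster e-epenthesis): no segment meets the environment; /ahoripzaibevp/ is unchanged.
Rule 2 (regressive voicing assimilation): /p/ precedes the voiced obstruent /z/, so it voices to [b] by assimilation. /v/ precedes the voiceless obstruent /p/, so it devoices to [f] by assimilation. /ahoripzaibevp/ → ahoribzaibefp.
Rule 3 (final cluster simplification): /p/ is the second consonant of a word-final cluster /fp/, so it deletes. /ahoribzaibefp/ → ahoribzaibef.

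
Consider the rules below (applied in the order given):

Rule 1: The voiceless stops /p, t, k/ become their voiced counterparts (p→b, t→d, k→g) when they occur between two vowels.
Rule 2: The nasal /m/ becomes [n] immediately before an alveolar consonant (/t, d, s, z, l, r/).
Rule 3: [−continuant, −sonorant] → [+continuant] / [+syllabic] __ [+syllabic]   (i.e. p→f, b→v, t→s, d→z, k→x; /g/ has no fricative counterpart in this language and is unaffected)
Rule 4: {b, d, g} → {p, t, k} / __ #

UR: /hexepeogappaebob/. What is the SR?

Rule 1 (intervocalic voicing): /p/ is a voiceless stop between vowels /e/ and /e/, so it voices to [b]. /hexepeogappaebob/ → hexebeogappaebob.
Rule 2 (nasal place assimilation): no segment meets the environment; /hexebeogappaebob/ is unchanged.
Rule 3 (intervocalic spirantization): /b/ is a stop between vowels /e/ and /e/, so it spirantizes to the fricative [v]. /b/ is a stop between vowels /e/ and /o/, so it spirantizes to the fricative [v]. /hexebeogappaebob/ → hexeveogappaevob.
Rule 4 (final devoicing): /b/ is a voiced stop in word-final position, so it devoices to [p]. /hexeveogappaevob/ → hexeveogappaevop.

hexeveogappaevop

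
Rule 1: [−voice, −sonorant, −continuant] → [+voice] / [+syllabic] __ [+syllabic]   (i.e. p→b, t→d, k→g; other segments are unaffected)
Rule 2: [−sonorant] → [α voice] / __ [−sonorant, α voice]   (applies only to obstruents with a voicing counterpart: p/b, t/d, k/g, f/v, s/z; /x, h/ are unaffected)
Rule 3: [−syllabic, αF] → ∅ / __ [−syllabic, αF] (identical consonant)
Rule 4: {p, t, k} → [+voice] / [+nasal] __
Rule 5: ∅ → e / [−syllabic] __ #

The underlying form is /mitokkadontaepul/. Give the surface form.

Rule 1 (intervocalic voicing): /t/ is a voiceless stop between vowels /i/ and /o/, so it voices to [d]. /p/ is a voiceless stop between vowels /e/ and /u/, so it voices to [b]. /mitokkadontaepul/ → midokkadontaebul.
Rule 2 (regressive voicing assimilation): no segment meets the environment; /midokkadontaebul/ is unchanged.
Rule 3 (degemination): /kk/ is a geminate; the first /k/ deletes. /midokkadontaebul/ → midokadontaebul.
Rule 4 (post-nasal voicing): /t/ is a voiceless stop immediately after the nasal /n/, so it voices to [d]. /midokadontaebul/ → midokadondaebul.
Rule 5 (final e-epenthesis): the form ends in the consonant /l/, so [e] is inserted word-finally. /midokadondaebul/ → midokadondaebule.

midokadondaebule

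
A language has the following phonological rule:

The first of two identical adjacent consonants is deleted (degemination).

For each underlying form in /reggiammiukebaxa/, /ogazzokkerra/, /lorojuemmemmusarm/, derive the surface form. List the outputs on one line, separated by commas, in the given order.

regiamiukebaxa, ogazokera, lorojuememusarm

/reggiammiukebaxa/: /gg/ is a geminate; the first /g/ deletes. /mm/ is a geminate; the first /m/ deletes. → [regiamiukebaxa].
/ogazzokkerra/: /zz/ is a geminate; the first /z/ deletes. /kk/ is a geminate; the first /k/ deletes. /rr/ is a geminate; the first /r/ deletes. → [ogazokera].
/lorojuemmemmusarm/: /mm/ is a geminate; the first /m/ deletes. /mm/ is a geminate; the first /m/ deletes. → [lorojuememusarm].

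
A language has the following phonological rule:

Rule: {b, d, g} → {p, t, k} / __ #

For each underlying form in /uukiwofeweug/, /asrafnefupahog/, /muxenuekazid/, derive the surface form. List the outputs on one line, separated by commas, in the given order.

/uukiwofeweug/: /g/ is a voiced stop in word-final position, so it devoices to [k]. → [uukiwofeweuk].
/asrafnefupahog/: /g/ is a voiced stop in word-final position, so it devoices to [k]. → [asrafnefupahok].
/muxenuekazid/: /d/ is a voiced stop in word-final position, so it devoices to [t]. → [muxenuekazit].

uukiwofeweuk, asrafnefupahok, muxenuekazit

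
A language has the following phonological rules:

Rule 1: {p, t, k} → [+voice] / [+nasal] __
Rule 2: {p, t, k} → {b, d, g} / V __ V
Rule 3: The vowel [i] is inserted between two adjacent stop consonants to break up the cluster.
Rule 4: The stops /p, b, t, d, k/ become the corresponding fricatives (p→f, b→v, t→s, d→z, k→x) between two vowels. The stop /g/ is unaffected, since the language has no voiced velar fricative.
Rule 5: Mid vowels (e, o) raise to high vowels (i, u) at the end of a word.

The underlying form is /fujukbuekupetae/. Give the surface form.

fujuxivueguvezai

Rule 1 (post-nasal voicing): no segment meets the environment; /fujukbuekupetae/ is unchanged.
Rule 2 (intervocalic voicing): /k/ is a voiceless stop between vowels /e/ and /u/, so it voices to [g]. /p/ is a voiceless stop between vowels /u/ and /e/, so it voices to [b]. /t/ is a voiceless stop between vowels /e/ and /a/, so it voices to [d]. /fujukbuekupetae/ → fujukbuegubedae.
Rule 3 (stop-cluster i-epenthesis): /k/ and /b/ form a stop–stop cluster, so [i] is inserted between them. /fujukbuegubedae/ → fujukibuegubedae.
Rule 4 (intervocalic spirantization): /k/ is a stop between vowels /u/ and /i/, so it spirantizes to the fricative [x]. /b/ is a stop between vowels /i/ and /u/, so it spirantizes to the fricative [v]. /b/ is a stop between vowels /u/ and /e/, so it spirantizes to the fricative [v]. /d/ is a stop between vowels /e/ and /a/, so it spirantizes to the fricative [z]. /fujukibuegubedae/ → fujuxivueguvezae.
Rule 5 (final vowel raising): /e/ is a mid vowel in word-final position, so it raises to [i]. /fujuxivueguvezae/ → fujuxivueguvezai.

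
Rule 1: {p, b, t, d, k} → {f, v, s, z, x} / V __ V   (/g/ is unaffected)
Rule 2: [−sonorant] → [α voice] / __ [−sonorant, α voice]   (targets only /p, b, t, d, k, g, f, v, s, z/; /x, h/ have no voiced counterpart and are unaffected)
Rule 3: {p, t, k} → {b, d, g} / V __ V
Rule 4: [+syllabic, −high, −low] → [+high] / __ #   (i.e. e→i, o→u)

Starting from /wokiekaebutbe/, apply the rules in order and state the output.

Rule 1 (intervocalic spirantization): /k/ is a stop between vowels /o/ and /i/, so it spirantizes to the fricative [x]. /k/ is a stop between vowels /e/ and /a/, so it spirantizes to the fricative [x]. /b/ is a stop between vowels /e/ and /u/, so it spirantizes to the fricative [v]. /wokiekaebutbe/ → woxiexaevutbe.
Rule 2 (regressive voicing assimilation): /t/ precedes the voiced obstruent /b/, so it voices to [d] by assimilation. /woxiexaevutbe/ → woxiexaevudbe.
Rule 3 (intervocalic voicing): no segment meets the environment; /woxiexaevudbe/ is unchanged.
Rule 4 (final vowel raising): /e/ is a mid vowel in word-final position, so it raises to [i]. /woxiexaevudbe/ → woxiexaevudbi.

woxiexaevudbi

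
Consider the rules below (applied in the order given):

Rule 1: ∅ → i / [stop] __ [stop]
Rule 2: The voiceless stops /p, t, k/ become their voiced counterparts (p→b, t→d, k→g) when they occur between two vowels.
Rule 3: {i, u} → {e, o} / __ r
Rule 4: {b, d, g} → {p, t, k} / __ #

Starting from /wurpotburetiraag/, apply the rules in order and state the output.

Rule 1 (stop-cluster i-epenthesis): /t/ and /b/ form a stop–stop cluster, so [i] is inserted between them. /wurpotburetiraag/ → wurpotiburetiraag.
Rule 2 (intervocalic voicing): /t/ is a voiceless stop between vowels /o/ and /i/, so it voices to [d]. /t/ is a voiceless stop between vowels /e/ and /i/, so it voices to [d]. /wurpotiburetiraag/ → wurpodiburediraag.
Rule 3 (pre-rhotic lowering): /u/ is a high vowel immediately before /r/, so it lowers to [o]. /u/ is a high vowel immediately before /r/, so it lowers to [o]. /i/ is a high vowel immediately before /r/, so it lowers to [e]. /wurpodiburediraag/ → worpodiborederaag.
Rule 4 (final devoicing): /g/ is a voiced stop in word-final position, so it devoices to [k]. /worpodiborederaag/ → worpodiborederaak.

worpodiborederaak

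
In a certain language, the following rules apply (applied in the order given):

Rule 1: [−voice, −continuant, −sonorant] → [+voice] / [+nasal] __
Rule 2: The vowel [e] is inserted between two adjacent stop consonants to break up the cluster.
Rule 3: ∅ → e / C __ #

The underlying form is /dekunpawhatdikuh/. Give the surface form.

Rule 1 (post-nasal voicing): /p/ is a voiceless stop immediately after the nasal /n/, so it voices to [b]. /dekunpawhatdikuh/ → dekunbawhatdikuh.
Rule 2 (stop-cluster e-epenthesis): /t/ and /d/ form a stop–stop cluster, so [e] is inserted between them. /dekunbawhatdikuh/ → dekunbawhatedikuh.
Rule 3 (final e-epenthesis): the form ends in the consonant /h/, so [e] is inserted word-finally. /dekunbawhatedikuh/ → dekunbawhatedikuhe.

dekunbawhatedikuhe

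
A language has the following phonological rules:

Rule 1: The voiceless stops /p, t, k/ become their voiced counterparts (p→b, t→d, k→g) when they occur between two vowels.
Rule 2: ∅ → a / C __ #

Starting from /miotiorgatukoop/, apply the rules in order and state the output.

Rule 1 (intervocalic voicing): /t/ is a voiceless stop between vowels /o/ and /i/, so it voices to [d]. /t/ is a voiceless stop between vowels /a/ and /u/, so it voices to [d]. /k/ is a voiceless stop between vowels /u/ and /o/, so it voices to [g]. /miotiorgatukoop/ → miodiorgadugoop.
Rule 2 (final a-epenthesis): the form ends in the consonant /p/, so [a] is inserted word-finally. /miodiorgadugoop/ → miodiorgadugoopa.

miodiorgadugoopa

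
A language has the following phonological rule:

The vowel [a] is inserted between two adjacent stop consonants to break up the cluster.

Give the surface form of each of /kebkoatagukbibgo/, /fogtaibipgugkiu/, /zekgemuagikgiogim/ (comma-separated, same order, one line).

kebakoatagukabibago, fogataibipagugakiu, zekagemuagikagiogim

/kebkoatagukbibgo/: /b/ and /k/ form a stop–stop cluster, so [a] is inserted between them. /k/ and /b/ form a stop–stop cluster, so [a] is inserted between them. /b/ and /g/ form a stop–stop cluster, so [a] is inserted between them. → [kebakoatagukabibago].
/fogtaibipgugkiu/: /g/ and /t/ form a stop–stop cluster, so [a] is inserted between them. /p/ and /g/ form a stop–stop cluster, so [a] is inserted between them. /g/ and /k/ form a stop–stop cluster, so [a] is inserted between them. → [fogataibipagugakiu].
/zekgemuagikgiogim/: /k/ and /g/ form a stop–stop cluster, so [a] is inserted between them. /k/ and /g/ form a stop–stop cluster, so [a] is inserted between them. → [zekagemuagikagiogim].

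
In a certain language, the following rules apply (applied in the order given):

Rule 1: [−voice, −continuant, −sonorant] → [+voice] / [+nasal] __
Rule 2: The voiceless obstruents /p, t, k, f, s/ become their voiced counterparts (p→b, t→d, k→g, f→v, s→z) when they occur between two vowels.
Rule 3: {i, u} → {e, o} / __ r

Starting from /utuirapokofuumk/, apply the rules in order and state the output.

Rule 1 (post-nasal voicing): /k/ is a voiceless stop immediately after the nasal /m/, so it voices to [g]. /utuirapokofuumk/ → utuirapokofuumg.
Rule 2 (intervocalic voicing): /t/ is a voiceless obstruent between vowels /u/ and /u/, so it voices to [d]. /p/ is a voiceless obstruent between vowels /a/ and /o/, so it voices to [b]. /k/ is a voiceless obstruent between vowels /o/ and /o/, so it voices to [g]. /f/ is a voiceless obstruent between vowels /o/ and /u/, so it voices to [v]. /utuirapokofuumg/ → uduirabogovuumg.
Rule 3 (pre-rhotic lowering): /i/ is a high vowel immediately before /r/, so it lowers to [e]. /uduirabogovuumg/ → uduerabogovuumg.

uduerabogovuumg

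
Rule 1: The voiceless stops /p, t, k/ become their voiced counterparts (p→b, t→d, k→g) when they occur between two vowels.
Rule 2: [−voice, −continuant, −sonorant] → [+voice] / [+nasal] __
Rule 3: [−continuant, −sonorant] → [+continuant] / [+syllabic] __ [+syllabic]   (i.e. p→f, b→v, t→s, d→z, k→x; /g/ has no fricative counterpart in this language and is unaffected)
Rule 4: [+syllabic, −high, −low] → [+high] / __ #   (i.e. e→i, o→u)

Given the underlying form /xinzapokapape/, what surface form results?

Rule 1 (intervocalic voicing): /p/ is a voiceless stop between vowels /a/ and /o/, so it voices to [b]. /k/ is a voiceless stop between vowels /o/ and /a/, so it voices to [g]. /p/ is a voiceless stop between vowels /a/ and /a/, so it voices to [b]. /p/ is a voiceless stop between vowels /a/ and /e/, so it voices to [b]. /xinzapokapape/ → xinzabogababe.
Rule 2 (post-nasal voicing): no segment meets the environment; /xinzabogababe/ is unchanged.
Rule 3 (intervocalic spirantization): /b/ is a stop between vowels /a/ and /o/, so it spirantizes to the fricative [v]. /b/ is a stop between vowels /a/ and /a/, so it spirantizes to the fricative [v]. /b/ is a stop between vowels /a/ and /e/, so it spirantizes to the fricative [v]. /xinzabogababe/ → xinzavogavave.
Rule 4 (final vowel raising): /e/ is a mid vowel in word-final position, so it raises to [i]. /xinzavogavave/ → xinzavogavavi.

xinzavogavavi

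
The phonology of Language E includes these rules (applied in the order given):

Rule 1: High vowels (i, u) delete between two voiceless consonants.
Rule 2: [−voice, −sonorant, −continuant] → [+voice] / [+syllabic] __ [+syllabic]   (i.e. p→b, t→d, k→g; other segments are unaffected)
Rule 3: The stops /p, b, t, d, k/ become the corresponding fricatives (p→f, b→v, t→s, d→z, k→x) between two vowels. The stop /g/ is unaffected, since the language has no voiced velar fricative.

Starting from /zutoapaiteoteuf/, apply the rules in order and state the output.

Rule 1 (high vowel syncope): no segment meets the environment; /zutoapaiteoteuf/ is unchanged.
Rule 2 (intervocalic voicing): /t/ is a voiceless stop between vowels /u/ and /o/, so it voices to [d]. /p/ is a voiceless stop between vowels /a/ and /a/, so it voices to [b]. /t/ is a voiceless stop between vowels /i/ and /e/, so it voices to [d]. /t/ is a voiceless stop between vowels /o/ and /e/, so it voices to [d]. /zutoapaiteoteuf/ → zudoabaideodeuf.
Rule 3 (intervocalic spirantization): /d/ is a stop between vowels /u/ and /o/, so it spirantizes to the fricative [z]. /b/ is a stop between vowels /a/ and /a/, so it spirantizes to the fricative [v]. /d/ is a stop between vowels /i/ and /e/, so it spirantizes to the fricative [z]. /d/ is a stop between vowels /o/ and /e/, so it spirantizes to the fricative [z]. /zudoabaideodeuf/ → zuzoavaizeozeuf.

zuzoavaizeozeuf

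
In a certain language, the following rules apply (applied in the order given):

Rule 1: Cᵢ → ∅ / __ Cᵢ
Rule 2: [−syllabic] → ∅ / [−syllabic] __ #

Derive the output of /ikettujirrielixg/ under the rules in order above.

iketujirielix

Rule 1 (degemination): /tt/ is a geminate; the first /t/ deletes. /rr/ is a geminate; the first /r/ deletes. /ikettujirrielixg/ → iketujirielixg.
Rule 2 (final cluster simplification): /g/ is the second consonant of a word-final cluster /xg/, so it deletes. /iketujirielixg/ → iketujirielix.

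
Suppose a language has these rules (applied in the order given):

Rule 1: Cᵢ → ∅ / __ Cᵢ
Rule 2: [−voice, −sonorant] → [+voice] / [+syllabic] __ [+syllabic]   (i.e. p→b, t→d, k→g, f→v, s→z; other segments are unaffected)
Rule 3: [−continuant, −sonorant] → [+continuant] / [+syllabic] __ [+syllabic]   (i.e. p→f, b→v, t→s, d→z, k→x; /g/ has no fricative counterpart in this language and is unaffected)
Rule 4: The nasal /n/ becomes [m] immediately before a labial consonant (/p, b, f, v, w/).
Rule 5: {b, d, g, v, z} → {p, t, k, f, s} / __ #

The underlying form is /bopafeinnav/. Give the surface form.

Rule 1 (degemination): /nn/ is a geminate; the first /n/ deletes. /bopafeinnav/ → bopafeinav.
Rule 2 (intervocalic voicing): /p/ is a voiceless obstruent between vowels /o/ and /a/, so it voices to [b]. /f/ is a voiceless obstruent between vowels /a/ and /e/, so it voices to [v]. /bopafeinav/ → bobaveinav.
Rule 3 (intervocalic spirantization): /b/ is a stop between vowels /o/ and /a/, so it spirantizes to the fricative [v]. /bobaveinav/ → bovaveinav.
Rule 4 (nasal place assimilation): no segment meets the environment; /bovaveinav/ is unchanged.
Rule 5 (final devoicing): /v/ is a voiced obstruent in word-final position, so it devoices to [f]. /bovaveinav/ → bovaveinaf.

bovaveinaf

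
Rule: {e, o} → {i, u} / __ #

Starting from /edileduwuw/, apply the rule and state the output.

No segment of /edileduwuw/ meets the structural description of the rule, so the form surfaces unchanged.

edileduwuw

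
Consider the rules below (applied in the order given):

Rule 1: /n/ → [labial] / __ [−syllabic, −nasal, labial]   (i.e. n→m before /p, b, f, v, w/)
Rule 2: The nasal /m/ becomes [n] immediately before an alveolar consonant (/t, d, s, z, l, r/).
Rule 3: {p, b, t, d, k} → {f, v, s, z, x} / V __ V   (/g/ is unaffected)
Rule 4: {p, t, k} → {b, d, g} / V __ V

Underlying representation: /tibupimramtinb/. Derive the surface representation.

tivufinrantimb

Rule 1 (nasal place assimilation): /n/ precedes the labial consonant /b/, so it assimilates in place to [m]. /tibupimramtinb/ → tibupimramtimb.
Rule 2 (nasal place assimilation): /m/ precedes the alveolar consonant /r/, so it assimilates in place to [n]. /m/ precedes the alveolar consonant /t/, so it assimilates in place to [n]. /tibupimramtimb/ → tibupinrantimb.
Rule 3 (intervocalic spirantization): /b/ is a stop between vowels /i/ and /u/, so it spirantizes to the fricative [v]. /p/ is a stop between vowels /u/ and /i/, so it spirantizes to the fricative [f]. /tibupinrantimb/ → tivufinrantimb.
Rule 4 (intervocalic voicing): no segment meets the environment; /tivufinrantimb/ is unchanged.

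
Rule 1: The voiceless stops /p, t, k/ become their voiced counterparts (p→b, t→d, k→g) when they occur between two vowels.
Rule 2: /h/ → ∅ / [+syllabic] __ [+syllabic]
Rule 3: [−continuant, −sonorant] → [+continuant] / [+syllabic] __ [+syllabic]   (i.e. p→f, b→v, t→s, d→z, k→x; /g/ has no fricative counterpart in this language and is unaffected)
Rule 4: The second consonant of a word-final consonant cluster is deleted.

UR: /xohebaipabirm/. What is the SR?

xoevaivavir

Rule 1 (intervocalic voicing): /p/ is a voiceless stop between vowels /i/ and /a/, so it voices to [b]. /xohebaipabirm/ → xohebaibabirm.
Rule 2 (intervocalic h-deletion): /h/ occurs between vowels /o/ and /e/, so it deletes. /xohebaibabirm/ → xoebaibabirm.
Rule 3 (intervocalic spirantization): /b/ is a stop between vowels /e/ and /a/, so it spirantizes to the fricative [v]. /b/ is a stop between vowels /i/ and /a/, so it spirantizes to the fricative [v]. /b/ is a stop between vowels /a/ and /i/, so it spirantizes to the fricative [v]. /xoebaibabirm/ → xoevaivavirm.
Rule 4 (final cluster simplification): /m/ is the second consonant of a word-final cluster /rm/, so it deletes. /xoevaivavirm/ → xoevaivavir.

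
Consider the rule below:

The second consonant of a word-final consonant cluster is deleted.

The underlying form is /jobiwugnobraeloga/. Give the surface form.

jobiwugnobraeloga

No segment of /jobiwugnobraeloga/ meets the structural description of the rule, so the form surfaces unchanged.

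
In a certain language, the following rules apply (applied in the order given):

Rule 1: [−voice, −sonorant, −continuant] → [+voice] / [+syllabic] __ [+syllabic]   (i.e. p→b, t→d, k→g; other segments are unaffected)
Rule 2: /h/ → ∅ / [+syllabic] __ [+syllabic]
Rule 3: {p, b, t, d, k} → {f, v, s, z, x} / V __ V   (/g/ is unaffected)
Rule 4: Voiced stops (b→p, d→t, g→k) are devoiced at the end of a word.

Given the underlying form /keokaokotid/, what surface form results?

keogaogozit

Rule 1 (intervocalic voicing): /k/ is a voiceless stop between vowels /o/ and /a/, so it voices to [g]. /k/ is a voiceless stop between vowels /o/ and /o/, so it voices to [g]. /t/ is a voiceless stop between vowels /o/ and /i/, so it voices to [d]. /keokaokotid/ → keogaogodid.
Rule 2 (intervocalic h-deletion): no segment meets the environment; /keogaogodid/ is unchanged.
Rule 3 (intervocalic spirantization): /d/ is a stop between vowels /o/ and /i/, so it spirantizes to the fricative [z]. /keogaogodid/ → keogaogozid.
Rule 4 (final devoicing): /d/ is a voiced stop in word-final position, so it devoices to [t]. /keogaogozid/ → keogaogozit.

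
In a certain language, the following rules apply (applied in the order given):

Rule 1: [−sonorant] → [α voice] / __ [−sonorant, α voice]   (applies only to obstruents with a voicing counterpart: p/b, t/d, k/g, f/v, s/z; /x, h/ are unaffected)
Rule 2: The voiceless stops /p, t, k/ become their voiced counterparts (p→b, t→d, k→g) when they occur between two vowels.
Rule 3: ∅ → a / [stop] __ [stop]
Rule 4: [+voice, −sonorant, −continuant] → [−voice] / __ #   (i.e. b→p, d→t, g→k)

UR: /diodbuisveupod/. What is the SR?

Rule 1 (regressive voicing assimilation): /s/ precedes the voiced obstruent /v/, so it voices to [z] by assimilation. /diodbuisveupod/ → diodbuizveupod.
Rule 2 (intervocalic voicing): /p/ is a voiceless stop between vowels /u/ and /o/, so it voices to [b]. /diodbuizveupod/ → diodbuizveubod.
Rule 3 (stop-cluster a-epenthesis): /d/ and /b/ form a stop–stop cluster, so [a] is inserted between them. /diodbuizveubod/ → diodabuizveubod.
Rule 4 (final devoicing): /d/ is a voiced stop in word-final position, so it devoices to [t]. /diodabuizveubod/ → diodabuizveubot.

diodabuizveubot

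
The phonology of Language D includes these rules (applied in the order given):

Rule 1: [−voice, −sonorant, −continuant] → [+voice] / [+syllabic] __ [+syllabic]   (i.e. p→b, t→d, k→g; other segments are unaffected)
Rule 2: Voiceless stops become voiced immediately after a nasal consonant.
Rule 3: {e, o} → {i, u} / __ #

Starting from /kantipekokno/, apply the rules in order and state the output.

Rule 1 (intervocalic voicing): /p/ is a voiceless stop between vowels /i/ and /e/, so it voices to [b]. /k/ is a voiceless stop between vowels /e/ and /o/, so it voices to [g]. /kantipekokno/ → kantibegokno.
Rule 2 (post-nasal voicing): /t/ is a voiceless stop immediately after the nasal /n/, so it voices to [d]. /kantibegokno/ → kandibegokno.
Rule 3 (final vowel raising): /o/ is a mid vowel in word-final position, so it raises to [u]. /kandibegokno/ → kandibegoknu.

kandibegoknu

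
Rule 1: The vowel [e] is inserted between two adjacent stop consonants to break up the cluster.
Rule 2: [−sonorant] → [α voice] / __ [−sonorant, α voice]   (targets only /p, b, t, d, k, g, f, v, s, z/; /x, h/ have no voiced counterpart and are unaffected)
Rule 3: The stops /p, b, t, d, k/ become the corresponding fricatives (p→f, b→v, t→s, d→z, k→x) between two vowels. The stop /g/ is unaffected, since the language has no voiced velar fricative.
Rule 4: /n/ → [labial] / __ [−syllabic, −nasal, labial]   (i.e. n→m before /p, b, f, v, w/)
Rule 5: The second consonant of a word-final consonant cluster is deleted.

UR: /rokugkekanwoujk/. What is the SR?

roxugexexamwouj

Rule 1 (stop-cluster e-epenthesis): /g/ and /k/ form a stop–stop cluster, so [e] is inserted between them. /rokugkekanwoujk/ → rokugekekanwoujk.
Rule 2 (regressive voicing assimilation): no segment meets the environment; /rokugekekanwoujk/ is unchanged.
Rule 3 (intervocalic spirantization): /k/ is a stop between vowels /o/ and /u/, so it spirantizes to the fricative [x]. /k/ is a stop between vowels /e/ and /e/, so it spirantizes to the fricative [x]. /k/ is a stop between vowels /e/ and /a/, so it spirantizes to the fricative [x]. /rokugekekanwoujk/ → roxugexexanwoujk.
Rule 4 (nasal place assimilation): /n/ precedes the labial consonant /w/, so it assimilates in place to [m]. /roxugexexanwoujk/ → roxugexexamwoujk.
Rule 5 (final cluster simplification): /k/ is the second consonant of a word-final cluster /jk/, so it deletes. /roxugexexamwoujk/ → roxugexexamwouj.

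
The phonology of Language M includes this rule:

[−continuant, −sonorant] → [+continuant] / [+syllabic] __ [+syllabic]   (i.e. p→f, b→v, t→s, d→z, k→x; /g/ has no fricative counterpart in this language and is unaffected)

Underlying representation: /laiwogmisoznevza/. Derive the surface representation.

laiwogmisoznevza

No segment of /laiwogmisoznevza/ meets the structural description of the rule, so the form surfaces unchanged.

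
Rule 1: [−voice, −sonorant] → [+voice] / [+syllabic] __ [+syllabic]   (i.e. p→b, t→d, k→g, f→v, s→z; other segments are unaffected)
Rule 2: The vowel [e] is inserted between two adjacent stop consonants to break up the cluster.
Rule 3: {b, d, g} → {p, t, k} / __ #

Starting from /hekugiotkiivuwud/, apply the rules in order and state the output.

hegugiotekiivuwut

Rule 1 (intervocalic voicing): /k/ is a voiceless obstruent between vowels /e/ and /u/, so it voices to [g]. /hekugiotkiivuwud/ → hegugiotkiivuwud.
Rule 2 (stop-cluster e-epenthesis): /t/ and /k/ form a stop–stop cluster, so [e] is inserted between them. /hegugiotkiivuwud/ → hegugiotekiivuwud.
Rule 3 (final devoicing): /d/ is a voiced stop in word-final position, so it devoices to [t]. /hegugiotekiivuwud/ → hegugiotekiivuwut.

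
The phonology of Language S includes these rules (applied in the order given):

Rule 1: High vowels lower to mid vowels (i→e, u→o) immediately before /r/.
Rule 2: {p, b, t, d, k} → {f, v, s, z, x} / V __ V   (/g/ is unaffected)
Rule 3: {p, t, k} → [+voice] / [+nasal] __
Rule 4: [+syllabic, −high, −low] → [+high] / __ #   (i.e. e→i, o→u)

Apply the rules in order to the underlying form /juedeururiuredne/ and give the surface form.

juezeororioredni

Rule 1 (pre-rhotic lowering): /u/ is a high vowel immediately before /r/, so it lowers to [o]. /u/ is a high vowel immediately before /r/, so it lowers to [o]. /u/ is a high vowel immediately before /r/, so it lowers to [o]. /juedeururiuredne/ → juedeororioredne.
Rule 2 (intervocalic spirantization): /d/ is a stop between vowels /e/ and /e/, so it spirantizes to the fricative [z]. /juedeororioredne/ → juezeororioredne.
Rule 3 (post-nasal voicing): no segment meets the environment; /juezeororioredne/ is unchanged.
Rule 4 (final vowel raising): /e/ is a mid vowel in word-final position, so it raises to [i]. /juezeororioredne/ → juezeororioredni.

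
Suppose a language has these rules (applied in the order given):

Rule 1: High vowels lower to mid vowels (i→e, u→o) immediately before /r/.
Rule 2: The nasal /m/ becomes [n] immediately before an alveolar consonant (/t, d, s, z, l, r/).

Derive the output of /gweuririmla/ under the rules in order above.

gweorerinla

Rule 1 (pre-rhotic lowering): /u/ is a high vowel immediately before /r/, so it lowers to [o]. /i/ is a high vowel immediately before /r/, so it lowers to [e]. /gweuririmla/ → gweorerimla.
Rule 2 (nasal place assimilation): /m/ precedes the alveolar consonant /l/, so it assimilates in place to [n]. /gweorerimla/ → gweorerinla.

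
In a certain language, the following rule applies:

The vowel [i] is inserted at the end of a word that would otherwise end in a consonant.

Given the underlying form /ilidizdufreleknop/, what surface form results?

ilidizdufreleknopi

the form ends in the consonant /p/, so [i] is inserted word-finally.
Surface form: [ilidizdufreleknopi].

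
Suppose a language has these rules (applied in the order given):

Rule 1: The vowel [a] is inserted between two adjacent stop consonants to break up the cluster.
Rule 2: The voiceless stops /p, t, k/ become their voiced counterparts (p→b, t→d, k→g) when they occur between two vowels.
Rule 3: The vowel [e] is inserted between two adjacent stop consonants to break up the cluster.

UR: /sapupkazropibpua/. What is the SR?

Rule 1 (stop-cluster a-epenthesis): /p/ and /k/ form a stop–stop cluster, so [a] is inserted between them. /b/ and /p/ form a stop–stop cluster, so [a] is inserted between them. /sapupkazropibpua/ → sapupakazropibapua.
Rule 2 (intervocalic voicing): /p/ is a voiceless stop between vowels /a/ and /u/, so it voices to [b]. /p/ is a voiceless stop between vowels /u/ and /a/, so it voices to [b]. /k/ is a voiceless stop between vowels /a/ and /a/, so it voices to [g]. /p/ is a voiceless stop between vowels /o/ and /i/, so it voices to [b]. /p/ is a voiceless stop between vowels /a/ and /u/, so it voices to [b]. /sapupakazropibapua/ → sabubagazrobibabua.
Rule 3 (stop-cluster e-epenthesis): no segment meets the environment; /sabubagazrobibabua/ is unchanged.

sabubagazrobibabua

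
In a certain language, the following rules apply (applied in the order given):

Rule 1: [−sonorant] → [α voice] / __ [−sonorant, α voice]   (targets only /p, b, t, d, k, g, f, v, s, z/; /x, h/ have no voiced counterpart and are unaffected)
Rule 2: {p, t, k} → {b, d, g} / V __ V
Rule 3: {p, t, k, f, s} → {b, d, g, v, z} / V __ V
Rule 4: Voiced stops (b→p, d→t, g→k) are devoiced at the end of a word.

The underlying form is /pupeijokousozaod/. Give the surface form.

pubeijogouzozaot

Rule 1 (regressive voicing assimilation): no segment meets the environment; /pupeijokousozaod/ is unchanged.
Rule 2 (intervocalic voicing): /p/ is a voiceless stop between vowels /u/ and /e/, so it voices to [b]. /k/ is a voiceless stop between vowels /o/ and /o/, so it voices to [g]. /pupeijokousozaod/ → pubeijogousozaod.
Rule 3 (intervocalic voicing): /s/ is a voiceless obstruent between vowels /u/ and /o/, so it voices to [z]. /pubeijogousozaod/ → pubeijogouzozaod.
Rule 4 (final devoicing): /d/ is a voiced stop in word-final position, so it devoices to [t]. /pubeijogouzozaod/ → pubeijogouzozaot.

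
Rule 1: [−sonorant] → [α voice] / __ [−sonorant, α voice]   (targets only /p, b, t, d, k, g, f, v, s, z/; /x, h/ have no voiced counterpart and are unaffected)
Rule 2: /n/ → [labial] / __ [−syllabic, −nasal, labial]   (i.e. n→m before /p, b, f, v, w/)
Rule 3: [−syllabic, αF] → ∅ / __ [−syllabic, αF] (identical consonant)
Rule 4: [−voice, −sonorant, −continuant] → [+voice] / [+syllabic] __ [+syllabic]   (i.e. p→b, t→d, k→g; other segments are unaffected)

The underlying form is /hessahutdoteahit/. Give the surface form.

hesahudodeahit

Rule 1 (regressive voicing assimilation): /t/ precedes the voiced obstruent /d/, so it voices to [d] by assimilation. /hessahutdoteahit/ → hessahuddoteahit.
Rule 2 (nasal place assimilation): no segment meets the environment; /hessahuddoteahit/ is unchanged.
Rule 3 (degemination): /ss/ is a geminate; the first /s/ deletes. /dd/ is a geminate; the first /d/ deletes. /hessahuddoteahit/ → hesahudoteahit.
Rule 4 (intervocalic voicing): /t/ is a voiceless stop between vowels /o/ and /e/, so it voices to [d]. /hesahudoteahit/ → hesahudodeahit.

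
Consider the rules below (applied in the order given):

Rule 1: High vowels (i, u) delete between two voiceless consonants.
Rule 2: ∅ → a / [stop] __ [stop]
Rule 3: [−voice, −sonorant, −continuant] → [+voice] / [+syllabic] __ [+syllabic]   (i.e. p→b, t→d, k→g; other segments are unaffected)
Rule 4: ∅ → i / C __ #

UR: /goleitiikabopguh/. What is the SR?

Rule 1 (high vowel syncope): no segment meets the environment; /goleitiikabopguh/ is unchanged.
Rule 2 (stop-cluster a-epenthesis): /p/ and /g/ form a stop–stop cluster, so [a] is inserted between them. /goleitiikabopguh/ → goleitiikabopaguh.
Rule 3 (intervocalic voicing): /t/ is a voiceless stop between vowels /i/ and /i/, so it voices to [d]. /k/ is a voiceless stop between vowels /i/ and /a/, so it voices to [g]. /p/ is a voiceless stop between vowels /o/ and /a/, so it voices to [b]. /goleitiikabopaguh/ → goleidiigabobaguh.
Rule 4 (final i-epenthesis): the form ends in the consonant /h/, so [i] is inserted word-finally. /goleidiigabobaguh/ → goleidiigabobaguhi.

goleidiigabobaguhi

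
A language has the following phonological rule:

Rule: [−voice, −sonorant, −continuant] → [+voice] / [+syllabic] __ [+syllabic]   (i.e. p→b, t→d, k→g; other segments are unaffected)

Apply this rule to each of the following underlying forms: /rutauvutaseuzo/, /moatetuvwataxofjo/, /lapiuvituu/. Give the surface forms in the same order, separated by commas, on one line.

rudauvudaseuzo, moadeduvwadaxofjo, labiuviduu

/rutauvutaseuzo/: /t/ is a voiceless stop between vowels /u/ and /a/, so it voices to [d]. /t/ is a voiceless stop between vowels /u/ and /a/, so it voices to [d]. → [rudauvudaseuzo].
/moatetuvwataxofjo/: /t/ is a voiceless stop between vowels /a/ and /e/, so it voices to [d]. /t/ is a voiceless stop between vowels /e/ and /u/, so it voices to [d]. /t/ is a voiceless stop between vowels /a/ and /a/, so it voices to [d]. → [moadeduvwadaxofjo].
/lapiuvituu/: /p/ is a voiceless stop between vowels /a/ and /i/, so it voices to [b]. /t/ is a voiceless stop between vowels /i/ and /u/, so it voices to [d]. → [labiuviduu].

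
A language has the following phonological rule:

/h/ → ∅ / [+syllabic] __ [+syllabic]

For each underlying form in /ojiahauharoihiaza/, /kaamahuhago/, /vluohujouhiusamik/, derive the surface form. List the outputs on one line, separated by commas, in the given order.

/ojiahauharoihiaza/: /h/ occurs between vowels /a/ and /a/, so it deletes. /h/ occurs between vowels /u/ and /a/, so it deletes. /h/ occurs between vowels /i/ and /i/, so it deletes. → [ojiaauaroiiaza].
/kaamahuhago/: /h/ occurs between vowels /a/ and /u/, so it deletes. /h/ occurs between vowels /u/ and /a/, so it deletes. → [kaamauago].
/vluohujouhiusamik/: /h/ occurs between vowels /o/ and /u/, so it deletes. /h/ occurs between vowels /u/ and /i/, so it deletes. → [vluoujouiusamik].

ojiaauaroiiaza, kaamauago, vluoujouiusamik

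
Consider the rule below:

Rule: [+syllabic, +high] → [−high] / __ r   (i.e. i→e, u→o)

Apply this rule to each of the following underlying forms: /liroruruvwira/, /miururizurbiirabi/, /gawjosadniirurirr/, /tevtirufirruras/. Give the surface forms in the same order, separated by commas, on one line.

lerororuvwera, miororizorbierabi, gawjosadnierorerr, tevteruferroras

/liroruruvwira/: /i/ is a high vowel immediately before /r/, so it lowers to [e]. /u/ is a high vowel immediately before /r/, so it lowers to [o]. /i/ is a high vowel immediately before /r/, so it lowers to [e]. → [lerororuvwera].
/miururizurbiirabi/: /u/ is a high vowel immediately before /r/, so it lowers to [o]. /u/ is a high vowel immediately before /r/, so it lowers to [o]. /u/ is a high vowel immediately before /r/, so it lowers to [o]. /i/ is a high vowel immediately before /r/, so it lowers to [e]. → [miororizorbierabi].
/gawjosadniirurirr/: /i/ is a high vowel immediately before /r/, so it lowers to [e]. /u/ is a high vowel immediately before /r/, so it lowers to [o]. /i/ is a high vowel immediately before /r/, so it lowers to [e]. → [gawjosadnierorerr].
/tevtirufirruras/: /i/ is a high vowel immediately before /r/, so it lowers to [e]. /i/ is a high vowel immediately before /r/, so it lowers to [e]. /u/ is a high vowel immediately before /r/, so it lowers to [o]. → [tevteruferroras].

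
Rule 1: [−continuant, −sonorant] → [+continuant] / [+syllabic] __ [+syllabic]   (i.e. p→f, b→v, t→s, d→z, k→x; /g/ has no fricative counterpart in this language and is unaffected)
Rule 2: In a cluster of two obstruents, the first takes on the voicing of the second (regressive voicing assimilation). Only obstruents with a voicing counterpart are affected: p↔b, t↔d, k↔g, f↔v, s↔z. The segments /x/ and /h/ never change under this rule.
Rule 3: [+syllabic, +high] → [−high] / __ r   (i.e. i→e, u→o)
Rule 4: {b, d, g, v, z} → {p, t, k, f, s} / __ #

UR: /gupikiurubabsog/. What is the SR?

Rule 1 (intervocalic spirantization): /p/ is a stop between vowels /u/ and /i/, so it spirantizes to the fricative [f]. /k/ is a stop between vowels /i/ and /i/, so it spirantizes to the fricative [x]. /b/ is a stop between vowels /u/ and /a/, so it spirantizes to the fricative [v]. /gupikiurubabsog/ → gufixiuruvabsog.
Rule 2 (regressive voicing assimilation): /b/ precedes the voiceless obstruent /s/, so it devoices to [p] by assimilation. /gufixiuruvabsog/ → gufixiuruvapsog.
Rule 3 (pre-rhotic lowering): /u/ is a high vowel immediately before /r/, so it lowers to [o]. /gufixiuruvapsog/ → gufixioruvapsog.
Rule 4 (final devoicing): /g/ is a voiced obstruent in word-final position, so it devoices to [k]. /gufixioruvapsog/ → gufixioruvapsok.

gufixioruvapsok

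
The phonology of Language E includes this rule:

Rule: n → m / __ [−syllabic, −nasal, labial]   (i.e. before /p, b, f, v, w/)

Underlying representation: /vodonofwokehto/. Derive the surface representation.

No segment of /vodonofwokehto/ meets the structural description of the rule, so the form surfaces unchanged.

vodonofwokehto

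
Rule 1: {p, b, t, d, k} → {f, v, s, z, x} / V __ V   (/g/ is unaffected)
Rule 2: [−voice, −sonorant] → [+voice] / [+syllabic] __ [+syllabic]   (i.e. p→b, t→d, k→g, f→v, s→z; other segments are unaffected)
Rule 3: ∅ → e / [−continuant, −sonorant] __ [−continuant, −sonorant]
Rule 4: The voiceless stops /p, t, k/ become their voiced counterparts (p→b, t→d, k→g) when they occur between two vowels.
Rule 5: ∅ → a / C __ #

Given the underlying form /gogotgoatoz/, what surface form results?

gogodegoazoza

Rule 1 (intervocalic spirantization): /t/ is a stop between vowels /a/ and /o/, so it spirantizes to the fricative [s]. /gogotgoatoz/ → gogotgoasoz.
Rule 2 (intervocalic voicing): /s/ is a voiceless obstruent between vowels /a/ and /o/, so it voices to [z]. /gogotgoasoz/ → gogotgoazoz.
Rule 3 (stop-cluster e-epenthesis): /t/ and /g/ form a stop–stop cluster, so [e] is inserted between them. /gogotgoazoz/ → gogotegoazoz.
Rule 4 (intervocalic voicing): /t/ is a voiceless stop between vowels /o/ and /e/, so it voices to [d]. /gogotegoazoz/ → gogodegoazoz.
Rule 5 (final a-epenthesis): the form ends in the consonant /z/, so [a] is inserted word-finally. /gogodegoazoz/ → gogodegoazoza.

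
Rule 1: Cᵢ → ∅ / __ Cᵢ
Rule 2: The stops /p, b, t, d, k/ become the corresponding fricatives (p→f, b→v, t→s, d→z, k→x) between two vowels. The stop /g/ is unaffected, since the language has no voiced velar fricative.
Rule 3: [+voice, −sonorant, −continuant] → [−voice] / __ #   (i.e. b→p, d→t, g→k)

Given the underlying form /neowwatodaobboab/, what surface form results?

neowasozaovoap

Rule 1 (degemination): /ww/ is a geminate; the first /w/ deletes. /bb/ is a geminate; the first /b/ deletes. /neowwatodaobboab/ → neowatodaoboab.
Rule 2 (intervocalic spirantization): /t/ is a stop between vowels /a/ and /o/, so it spirantizes to the fricative [s]. /d/ is a stop between vowels /o/ and /a/, so it spirantizes to the fricative [z]. /b/ is a stop between vowels /o/ and /o/, so it spirantizes to the fricative [v]. /neowatodaoboab/ → neowasozaovoab.
Rule 3 (final devoicing): /b/ is a voiced stop in word-final position, so it devoices to [p]. /neowasozaovoab/ → neowasozaovoap.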